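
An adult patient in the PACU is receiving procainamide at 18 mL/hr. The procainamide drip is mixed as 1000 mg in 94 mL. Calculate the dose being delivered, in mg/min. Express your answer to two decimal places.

3.19 mg/min

Concentration = 1000 mg ÷ 94 mL = 10.6383 mg/mL
Drug rate = 18 mL/hr × 10.6383 mg/mL = 191.4894 mg/hr
191.4894 mg/hr ÷ 60 min/hr = 3.191489 mg/min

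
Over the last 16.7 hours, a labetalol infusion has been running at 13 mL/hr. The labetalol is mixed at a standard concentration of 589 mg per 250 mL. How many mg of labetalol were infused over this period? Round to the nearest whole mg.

Concentration = 589 mg ÷ 250 mL = 2.356 mg/mL
Drug rate = 13 mL/hr × 2.356 mg/mL = 30.628 mg/hr
Total = 30.628 mg/hr × 16.7 hr = 511.4876 mg

511 mg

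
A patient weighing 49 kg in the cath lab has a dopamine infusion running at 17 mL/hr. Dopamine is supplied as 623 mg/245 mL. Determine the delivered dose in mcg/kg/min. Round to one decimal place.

Concentration = 623 mg ÷ 245 mL = 2.542857 mg/mL = 2542.857 mcg/mL
Drug rate = 17 mL/hr × 2542.857 mcg/mL = 43228.57 mcg/hr
43228.57 mcg/hr ÷ 60 min/hr = 720.4762 mcg/min
720.4762 mcg/min ÷ 49 kg = 14.7036 mcg/kg/min

14.7 mcg/kg/min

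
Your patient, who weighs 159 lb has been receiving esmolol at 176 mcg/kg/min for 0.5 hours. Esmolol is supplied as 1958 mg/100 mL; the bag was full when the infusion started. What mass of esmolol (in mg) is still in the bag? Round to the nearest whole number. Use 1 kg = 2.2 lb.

Weight = 159 lb ÷ 2.2 lb/kg = 72.27273 kg
Dose = 176 mcg/kg/min × 72.27273 kg = 12720 mcg/min
12720 mcg/min × 60 min/hr = 763200 mcg/hr
Concentration = 1958 mg ÷ 100 mL = 19.58 mg/mL = 19580 mcg/mL
Rate = 763200 mcg/hr ÷ 19580 mcg/mL = 38.97855 mL/hr
Volume infused = 38.97855 mL/hr × 0.5 hr = 19.48927 mL
Volume remaining = 100 − 19.48927 = 80.51073 mL
Drug remaining = 80.51073 mL × 19580 mcg/mL = 1576400 mcg = 1576.4 mg

1576 mg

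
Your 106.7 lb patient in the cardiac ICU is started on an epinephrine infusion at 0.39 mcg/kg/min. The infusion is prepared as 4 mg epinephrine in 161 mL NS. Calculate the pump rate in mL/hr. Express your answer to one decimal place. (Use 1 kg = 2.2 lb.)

Weight = 106.7 lb ÷ 2.2 lb/kg = 48.5 kg
Dose = 0.39 mcg/kg/min × 48.5 kg = 18.915 mcg/min
18.915 mcg/min × 60 min/hr = 1134.9 mcg/hr
Concentration = 4 mg ÷ 161 mL = 0.02484472 mg/mL = 24.84472 mcg/mL
Rate = 1134.9 mcg/hr ÷ 24.84472 mcg/mL = 45.67972 mL/hr

45.7 mL/hr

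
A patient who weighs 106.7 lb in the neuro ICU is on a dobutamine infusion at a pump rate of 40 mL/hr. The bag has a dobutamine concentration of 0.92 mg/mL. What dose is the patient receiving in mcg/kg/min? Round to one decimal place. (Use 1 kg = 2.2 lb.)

12.6 mcg/kg/min

Weight = 106.7 lb ÷ 2.2 lb/kg = 48.5 kg
Concentration = 0.92 mg/mL = 920 mcg/mL
Drug rate = 40 mL/hr × 920 mcg/mL = 36800 mcg/hr
36800 mcg/hr ÷ 60 min/hr = 613.3333 mcg/min
613.3333 mcg/min ÷ 48.5 kg = 12.64605 mcg/kg/min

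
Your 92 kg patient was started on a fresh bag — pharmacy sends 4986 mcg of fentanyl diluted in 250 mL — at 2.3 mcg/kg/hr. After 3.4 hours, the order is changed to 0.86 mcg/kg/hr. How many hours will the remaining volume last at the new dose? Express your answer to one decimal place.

Initial rate:
Dose = 2.3 mcg/kg/hr × 92 kg = 211.6 mcg/hr
Concentration = 4986 mcg ÷ 250 mL = 19.944 mcg/mL
Rate = 211.6 mcg/hr ÷ 19.944 mcg/mL = 10.60971 mL/hr
Volume infused so far = 10.60971 mL/hr × 3.4 hr = 36.073 mL
Volume remaining = 250 − 36.073 = 213.927 mL
New rate:
Dose = 0.86 mcg/kg/hr × 92 kg = 79.12 mcg/hr
Rate = 79.12 mcg/hr ÷ 19.944 mcg/mL = 3.967108 mL/hr
Time remaining = 213.927 mL ÷ 3.967108 mL/hr = 53.92518 hr

53.9 hours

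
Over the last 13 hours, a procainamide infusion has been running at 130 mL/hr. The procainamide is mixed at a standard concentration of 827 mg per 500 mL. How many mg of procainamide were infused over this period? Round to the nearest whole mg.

2795 mg

Concentration = 827 mg ÷ 500 mL = 1.654 mg/mL
Drug rate = 130 mL/hr × 1.654 mg/mL = 215.02 mg/hr
Total = 215.02 mg/hr × 13 hr = 2795.26 mg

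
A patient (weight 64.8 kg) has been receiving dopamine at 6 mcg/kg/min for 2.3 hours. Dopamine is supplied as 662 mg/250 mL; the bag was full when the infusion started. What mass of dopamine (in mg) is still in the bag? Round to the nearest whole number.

608 mg

Dose = 6 mcg/kg/min × 64.8 kg = 388.8 mcg/min
388.8 mcg/min × 60 min/hr = 23328 mcg/hr
Concentration = 662 mg ÷ 250 mL = 2.648 mg/mL = 2648 mcg/mL
Rate = 23328 mcg/hr ÷ 2648 mcg/mL = 8.809668 mL/hr
Volume infused = 8.809668 mL/hr × 2.3 hr = 20.26224 mL
Volume remaining = 250 − 20.26224 = 229.7378 mL
Drug remaining = 229.7378 mL × 2648 mcg/mL = 608345.6 mcg = 608.3456 mg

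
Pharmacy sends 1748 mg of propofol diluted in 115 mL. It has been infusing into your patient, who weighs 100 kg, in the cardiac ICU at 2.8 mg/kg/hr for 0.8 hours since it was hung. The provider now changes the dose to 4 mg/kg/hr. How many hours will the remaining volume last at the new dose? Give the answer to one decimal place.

3.8 hours

Initial rate:
Dose = 2.8 mg/kg/hr × 100 kg = 280 mg/hr
Concentration = 1748 mg ÷ 115 mL = 15.2 mg/mL
Rate = 280 mg/hr ÷ 15.2 mg/mL = 18.42105 mL/hr
Volume infused so far = 18.42105 mL/hr × 0.8 hr = 14.73684 mL
Volume remaining = 115 − 14.73684 = 100.2632 mL
New rate:
Dose = 4 mg/kg/hr × 100 kg = 400 mg/hr
Rate = 400 mg/hr ÷ 15.2 mg/mL = 26.31579 mL/hr
Time remaining = 100.2632 mL ÷ 26.31579 mL/hr = 3.81 hr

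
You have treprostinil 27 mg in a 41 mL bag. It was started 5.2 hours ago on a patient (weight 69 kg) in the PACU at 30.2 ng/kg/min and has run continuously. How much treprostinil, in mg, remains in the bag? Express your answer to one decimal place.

26.3 mg

Dose = 30.2 ng/kg/min × 69 kg = 2083.8 ng/min
2083.8 ng/min × 60 min/hr = 125028 ng/hr
Concentration = 27 mg ÷ 41 mL = 0.6585366 mg/mL = 658536.6 ng/mL
Rate = 125028 ng/hr ÷ 658536.6 ng/mL = 0.1898573 mL/hr
Volume infused = 0.1898573 mL/hr × 5.2 hr = 0.9872581 mL
Volume remaining = 41 − 0.9872581 = 40.01274 mL
Drug remaining = 40.01274 mL × 658536.6 ng/mL = 26349854 ng = 26.34985 mg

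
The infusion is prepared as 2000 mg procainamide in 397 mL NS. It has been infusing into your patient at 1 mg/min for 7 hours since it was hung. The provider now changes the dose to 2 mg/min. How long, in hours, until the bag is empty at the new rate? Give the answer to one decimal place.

Initial rate:
1 mg/min × 60 min/hr = 60 mg/hr
Concentration = 2000 mg ÷ 397 mL = 5.037783 mg/mL
Rate = 60 mg/hr ÷ 5.037783 mg/mL = 11.91 mL/hr
Volume infused so far = 11.91 mL/hr × 7 hr = 83.37 mL
Volume remaining = 397 − 83.37 = 313.63 mL
New rate:
2 mg/min × 60 min/hr = 120 mg/hr
Rate = 120 mg/hr ÷ 5.037783 mg/mL = 23.82 mL/hr
Time remaining = 313.63 mL ÷ 23.82 mL/hr = 13.16667 hr

13.2 hours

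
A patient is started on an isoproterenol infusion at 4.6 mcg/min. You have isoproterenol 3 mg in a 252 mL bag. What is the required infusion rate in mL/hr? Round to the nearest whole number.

23 mL/hr

4.6 mcg/min × 60 min/hr = 276 mcg/hr
Concentration = 3 mg ÷ 252 mL = 0.01190476 mg/mL = 11.90476 mcg/mL
Rate = 276 mcg/hr ÷ 11.90476 mcg/mL = 23.184 mL/hr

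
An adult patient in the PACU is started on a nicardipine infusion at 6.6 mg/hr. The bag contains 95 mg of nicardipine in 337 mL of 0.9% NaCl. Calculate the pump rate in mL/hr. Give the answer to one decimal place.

Concentration = 95 mg ÷ 337 mL = 0.2818991 mg/mL
Rate = 6.6 mg/hr ÷ 0.2818991 mg/mL = 23.41263 mL/hr

23.4 mL/hr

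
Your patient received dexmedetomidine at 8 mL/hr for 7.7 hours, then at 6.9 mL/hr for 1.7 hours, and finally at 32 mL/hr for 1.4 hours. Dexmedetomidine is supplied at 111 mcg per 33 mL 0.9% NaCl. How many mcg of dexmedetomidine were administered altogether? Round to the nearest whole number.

Concentration = 111 mcg ÷ 33 mL = 3.363636 mcg/mL
Stage 1: 8 mL/hr × 7.7 hr = 61.6 mL → 61.6 mL × 3.363636 mcg/mL = 207.2 mcg
Stage 2: 6.9 mL/hr × 1.7 hr = 11.73 mL → 11.73 mL × 3.363636 mcg/mL = 39.45545 mcg
Stage 3: 32 mL/hr × 1.4 hr = 44.8 mL → 44.8 mL × 3.363636 mcg/mL = 150.6909 mcg
Total = 207.2 + 39.45545 + 150.6909 = 397.3464 mcg

397 mcg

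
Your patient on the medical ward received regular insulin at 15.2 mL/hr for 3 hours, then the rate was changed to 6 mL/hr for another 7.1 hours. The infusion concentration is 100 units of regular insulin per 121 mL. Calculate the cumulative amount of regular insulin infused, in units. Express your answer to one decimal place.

72.9 units

Concentration = 100 units ÷ 121 mL = 0.8264463 units/mL
Stage 1: 15.2 mL/hr × 3 hr = 45.6 mL → 45.6 mL × 0.8264463 units/mL = 37.68595 units
Stage 2: 6 mL/hr × 7.1 hr = 42.6 mL → 42.6 mL × 0.8264463 units/mL = 35.20661 units
Total = 37.68595 + 35.20661 = 72.89256 units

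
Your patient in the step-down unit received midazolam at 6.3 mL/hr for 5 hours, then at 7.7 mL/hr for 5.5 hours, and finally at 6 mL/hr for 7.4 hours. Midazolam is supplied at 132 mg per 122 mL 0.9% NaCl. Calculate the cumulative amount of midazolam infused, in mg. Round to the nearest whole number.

Concentration = 132 mg ÷ 122 mL = 1.081967 mg/mL
Stage 1: 6.3 mL/hr × 5 hr = 31.5 mL → 31.5 mL × 1.081967 mg/mL = 34.08197 mg
Stage 2: 7.7 mL/hr × 5.5 hr = 42.35 mL → 42.35 mL × 1.081967 mg/mL = 45.82131 mg
Stage 3: 6 mL/hr × 7.4 hr = 44.4 mL → 44.4 mL × 1.081967 mg/mL = 48.03934 mg
Total = 34.08197 + 45.82131 + 48.03934 = 127.9426 mg

128 mg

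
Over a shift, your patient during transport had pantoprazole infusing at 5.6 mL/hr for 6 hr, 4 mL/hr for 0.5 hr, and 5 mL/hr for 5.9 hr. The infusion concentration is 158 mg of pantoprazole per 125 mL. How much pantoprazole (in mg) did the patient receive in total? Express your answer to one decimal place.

Concentration = 158 mg ÷ 125 mL = 1.264 mg/mL
Stage 1: 5.6 mL/hr × 6 hr = 33.6 mL → 33.6 mL × 1.264 mg/mL = 42.4704 mg
Stage 2: 4 mL/hr × 0.5 hr = 2 mL → 2 mL × 1.264 mg/mL = 2.528 mg
Stage 3: 5 mL/hr × 5.9 hr = 29.5 mL → 29.5 mL × 1.264 mg/mL = 37.288 mg
Total = 42.4704 + 2.528 + 37.288 = 82.2864 mg

82.3 mg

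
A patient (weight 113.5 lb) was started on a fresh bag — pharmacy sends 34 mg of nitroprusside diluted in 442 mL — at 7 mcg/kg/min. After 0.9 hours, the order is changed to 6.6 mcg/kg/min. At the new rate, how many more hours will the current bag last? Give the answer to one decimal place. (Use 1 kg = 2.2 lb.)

Initial rate:
Weight = 113.5 lb ÷ 2.2 lb/kg = 51.59091 kg
Dose = 7 mcg/kg/min × 51.59091 kg = 361.1364 mcg/min
361.1364 mcg/min × 60 min/hr = 21668.18 mcg/hr
Concentration = 34 mg ÷ 442 mL = 0.07692308 mg/mL = 76.92308 mcg/mL
Rate = 21668.18 mcg/hr ÷ 76.92308 mcg/mL = 281.6864 mL/hr
Volume infused so far = 281.6864 mL/hr × 0.9 hr = 253.5177 mL
Volume remaining = 442 − 253.5177 = 188.4823 mL
New rate:
Dose = 6.6 mcg/kg/min × 51.59091 kg = 340.5 mcg/min
340.5 mcg/min × 60 min/hr = 20430 mcg/hr
Rate = 20430 mcg/hr ÷ 76.92308 mcg/mL = 265.59 mL/hr
Time remaining = 188.4823 mL ÷ 265.59 mL/hr = 0.7096738 hr

0.7 hours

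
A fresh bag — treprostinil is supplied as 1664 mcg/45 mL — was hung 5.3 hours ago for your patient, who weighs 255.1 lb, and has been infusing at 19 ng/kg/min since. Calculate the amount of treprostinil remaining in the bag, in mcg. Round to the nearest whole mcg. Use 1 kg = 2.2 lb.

Weight = 255.1 lb ÷ 2.2 lb/kg = 115.9545 kg
Dose = 19 ng/kg/min × 115.9545 kg = 2203.136 ng/min
2203.136 ng/min × 60 min/hr = 132188.2 ng/hr
Concentration = 1664 mcg ÷ 45 mL = 36.97778 mcg/mL = 36977.78 ng/mL
Rate = 132188.2 ng/hr ÷ 36977.78 ng/mL = 3.574801 mL/hr
Volume infused = 3.574801 mL/hr × 5.3 hr = 18.94644 mL
Volume remaining = 45 − 18.94644 = 26.05356 mL
Drug remaining = 26.05356 mL × 36977.78 ng/mL = 963402.6 ng = 963.4026 mcg

963 mcg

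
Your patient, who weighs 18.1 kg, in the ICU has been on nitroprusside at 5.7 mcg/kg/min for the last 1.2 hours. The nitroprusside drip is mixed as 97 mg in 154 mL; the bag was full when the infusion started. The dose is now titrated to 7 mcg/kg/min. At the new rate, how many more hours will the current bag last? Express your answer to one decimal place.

Initial rate:
Dose = 5.7 mcg/kg/min × 18.1 kg = 103.17 mcg/min
103.17 mcg/min × 60 min/hr = 6190.2 mcg/hr
Concentration = 97 mg ÷ 154 mL = 0.6298701 mg/mL = 629.8701 mcg/mL
Rate = 6190.2 mcg/hr ÷ 629.8701 mcg/mL = 9.82774 mL/hr
Volume infused so far = 9.82774 mL/hr × 1.2 hr = 11.79329 mL
Volume remaining = 154 − 11.79329 = 142.2067 mL
New rate:
Dose = 7 mcg/kg/min × 18.1 kg = 126.7 mcg/min
126.7 mcg/min × 60 min/hr = 7602 mcg/hr
Rate = 7602 mcg/hr ÷ 629.8701 mcg/mL = 12.06915 mL/hr
Time remaining = 142.2067 mL ÷ 12.06915 mL/hr = 11.78266 hr

11.8 hours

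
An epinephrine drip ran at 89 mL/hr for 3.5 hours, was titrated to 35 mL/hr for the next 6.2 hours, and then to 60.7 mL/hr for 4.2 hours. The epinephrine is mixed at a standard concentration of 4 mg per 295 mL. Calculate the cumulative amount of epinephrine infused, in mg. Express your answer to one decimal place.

10.6 mg

Concentration = 4 mg ÷ 295 mL = 0.01355932 mg/mL
Stage 1: 89 mL/hr × 3.5 hr = 311.5 mL → 311.5 mL × 0.01355932 mg/mL = 4.223729 mg
Stage 2: 35 mL/hr × 6.2 hr = 217 mL → 217 mL × 0.01355932 mg/mL = 2.942373 mg
Stage 3: 60.7 mL/hr × 4.2 hr = 254.94 mL → 254.94 mL × 0.01355932 mg/mL = 3.456814 mg
Total = 4.223729 + 2.942373 + 3.456814 = 10.62292 mg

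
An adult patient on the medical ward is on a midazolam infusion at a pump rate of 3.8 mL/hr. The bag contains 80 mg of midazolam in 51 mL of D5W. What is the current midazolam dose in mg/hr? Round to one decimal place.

Concentration = 80 mg ÷ 51 mL = 1.568627 mg/mL
Drug rate = 3.8 mL/hr × 1.568627 mg/mL = 5.960784 mg/hr

6.0 mg/hr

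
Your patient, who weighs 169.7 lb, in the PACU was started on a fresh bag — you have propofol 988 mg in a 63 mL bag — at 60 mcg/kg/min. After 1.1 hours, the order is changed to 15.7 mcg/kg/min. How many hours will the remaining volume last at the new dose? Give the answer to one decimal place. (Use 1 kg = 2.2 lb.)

9.4 hours

Initial rate:
Weight = 169.7 lb ÷ 2.2 lb/kg = 77.13636 kg
Dose = 60 mcg/kg/min × 77.13636 kg = 4628.182 mcg/min
4628.182 mcg/min × 60 min/hr = 277690.9 mcg/hr
Concentration = 988 mg ÷ 63 mL = 15.68254 mg/mL = 15682.54 mcg/mL
Rate = 277690.9 mcg/hr ÷ 15682.54 mcg/mL = 17.70701 mL/hr
Volume infused so far = 17.70701 mL/hr × 1.1 hr = 19.47771 mL
Volume remaining = 63 − 19.47771 = 43.52229 mL
New rate:
Dose = 15.7 mcg/kg/min × 77.13636 kg = 1211.041 mcg/min
1211.041 mcg/min × 60 min/hr = 72662.45 mcg/hr
Rate = 72662.45 mcg/hr ÷ 15682.54 mcg/mL = 4.633335 mL/hr
Time remaining = 43.52229 mL ÷ 4.633335 mL/hr = 9.393297 hr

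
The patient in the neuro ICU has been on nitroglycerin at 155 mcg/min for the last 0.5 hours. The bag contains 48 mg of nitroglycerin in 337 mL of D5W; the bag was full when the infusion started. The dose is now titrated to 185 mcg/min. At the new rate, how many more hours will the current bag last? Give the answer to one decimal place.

3.9 hours

Initial rate:
155 mcg/min × 60 min/hr = 9300 mcg/hr
Concentration = 48 mg ÷ 337 mL = 0.1424332 mg/mL = 142.4332 mcg/mL
Rate = 9300 mcg/hr ÷ 142.4332 mcg/mL = 65.29375 mL/hr
Volume infused so far = 65.29375 mL/hr × 0.5 hr = 32.64688 mL
Volume remaining = 337 − 32.64688 = 304.3531 mL
New rate:
185 mcg/min × 60 min/hr = 11100 mcg/hr
Rate = 11100 mcg/hr ÷ 142.4332 mcg/mL = 77.93125 mL/hr
Time remaining = 304.3531 mL ÷ 77.93125 mL/hr = 3.905405 hr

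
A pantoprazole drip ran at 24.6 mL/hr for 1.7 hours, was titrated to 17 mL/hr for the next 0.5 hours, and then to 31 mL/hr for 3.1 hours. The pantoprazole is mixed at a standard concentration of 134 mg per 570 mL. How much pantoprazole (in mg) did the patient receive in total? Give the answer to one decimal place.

Concentration = 134 mg ÷ 570 mL = 0.2350877 mg/mL
Stage 1: 24.6 mL/hr × 1.7 hr = 41.82 mL → 41.82 mL × 0.2350877 mg/mL = 9.831368 mg
Stage 2: 17 mL/hr × 0.5 hr = 8.5 mL → 8.5 mL × 0.2350877 mg/mL = 1.998246 mg
Stage 3: 31 mL/hr × 3.1 hr = 96.1 mL → 96.1 mL × 0.2350877 mg/mL = 22.59193 mg
Total = 9.831368 + 1.998246 + 22.59193 = 34.42154 mg

34.4 mg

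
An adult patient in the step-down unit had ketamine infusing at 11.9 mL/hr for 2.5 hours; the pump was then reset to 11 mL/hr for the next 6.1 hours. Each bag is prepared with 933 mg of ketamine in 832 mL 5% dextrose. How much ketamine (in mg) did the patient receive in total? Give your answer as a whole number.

109 mg

Concentration = 933 mg ÷ 832 mL = 1.121394 mg/mL
Stage 1: 11.9 mL/hr × 2.5 hr = 29.75 mL → 29.75 mL × 1.121394 mg/mL = 33.36148 mg
Stage 2: 11 mL/hr × 6.1 hr = 67.1 mL → 67.1 mL × 1.121394 mg/mL = 75.24555 mg
Total = 33.36148 + 75.24555 = 108.607 mg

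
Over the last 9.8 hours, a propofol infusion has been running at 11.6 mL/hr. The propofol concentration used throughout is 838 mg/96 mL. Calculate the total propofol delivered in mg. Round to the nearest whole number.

992 mg

Concentration = 838 mg ÷ 96 mL = 8.729167 mg/mL
Drug rate = 11.6 mL/hr × 8.729167 mg/mL = 101.2583 mg/hr
Total = 101.2583 mg/hr × 9.8 hr = 992.3317 mg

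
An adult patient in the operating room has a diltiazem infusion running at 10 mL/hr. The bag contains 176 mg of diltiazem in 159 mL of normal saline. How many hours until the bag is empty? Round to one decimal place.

15.9 hours

Duration = 159 mL ÷ 10 mL/hr = 15.9 hr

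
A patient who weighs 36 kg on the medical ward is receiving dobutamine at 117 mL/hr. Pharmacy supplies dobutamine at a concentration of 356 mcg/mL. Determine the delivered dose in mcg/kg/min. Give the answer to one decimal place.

Drug rate = 117 mL/hr × 356 mcg/mL = 41652 mcg/hr
41652 mcg/hr ÷ 60 min/hr = 694.2 mcg/min
694.2 mcg/min ÷ 36 kg = 19.28333 mcg/kg/min

19.3 mcg/kg/min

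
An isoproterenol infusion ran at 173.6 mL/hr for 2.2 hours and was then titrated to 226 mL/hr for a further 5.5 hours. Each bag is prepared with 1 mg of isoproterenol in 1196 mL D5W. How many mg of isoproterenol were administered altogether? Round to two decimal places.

Concentration = 1 mg ÷ 1196 mL = 0.0008361204 mg/mL
Stage 1: 173.6 mL/hr × 2.2 hr = 381.92 mL → 381.92 mL × 0.0008361204 mg/mL = 0.3193311 mg
Stage 2: 226 mL/hr × 5.5 hr = 1243 mL → 1243 mL × 0.0008361204 mg/mL = 1.039298 mg
Total = 0.3193311 + 1.039298 = 1.358629 mg

1.36 mg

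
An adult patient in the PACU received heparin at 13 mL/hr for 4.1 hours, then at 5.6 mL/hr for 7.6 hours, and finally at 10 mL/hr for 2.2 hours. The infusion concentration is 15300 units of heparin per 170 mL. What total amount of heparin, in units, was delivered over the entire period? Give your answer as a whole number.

Concentration = 15300 units ÷ 170 mL = 90 units/mL
Stage 1: 13 mL/hr × 4.1 hr = 53.3 mL → 53.3 mL × 90 units/mL = 4797 units
Stage 2: 5.6 mL/hr × 7.6 hr = 42.56 mL → 42.56 mL × 90 units/mL = 3830.4 units
Stage 3: 10 mL/hr × 2.2 hr = 22 mL → 22 mL × 90 units/mL = 1980 units
Total = 4797 + 3830.4 + 1980 = 10607.4 units

10607 units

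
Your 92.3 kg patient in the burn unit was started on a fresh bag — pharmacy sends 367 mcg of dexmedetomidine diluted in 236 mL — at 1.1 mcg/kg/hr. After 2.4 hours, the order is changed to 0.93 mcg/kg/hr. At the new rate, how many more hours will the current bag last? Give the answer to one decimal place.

1.4 hours

Initial rate:
Dose = 1.1 mcg/kg/hr × 92.3 kg = 101.53 mcg/hr
Concentration = 367 mcg ÷ 236 mL = 1.555085 mcg/mL
Rate = 101.53 mcg/hr ÷ 1.555085 mcg/mL = 65.28905 mL/hr
Volume infused so far = 65.28905 mL/hr × 2.4 hr = 156.6937 mL
Volume remaining = 236 − 156.6937 = 79.30629 mL
New rate:
Dose = 0.93 mcg/kg/hr × 92.3 kg = 85.839 mcg/hr
Rate = 85.839 mcg/hr ÷ 1.555085 mcg/mL = 55.19892 mL/hr
Time remaining = 79.30629 mL ÷ 55.19892 mL/hr = 1.436736 hr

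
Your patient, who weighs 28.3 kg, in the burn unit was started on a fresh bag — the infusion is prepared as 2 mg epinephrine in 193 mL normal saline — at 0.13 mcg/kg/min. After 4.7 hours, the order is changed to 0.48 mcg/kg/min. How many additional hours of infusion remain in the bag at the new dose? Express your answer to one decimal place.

1.2 hours

Initial rate:
Dose = 0.13 mcg/kg/min × 28.3 kg = 3.679 mcg/min
3.679 mcg/min × 60 min/hr = 220.74 mcg/hr
Concentration = 2 mg ÷ 193 mL = 0.01036269 mg/mL = 10.36269 mcg/mL
Rate = 220.74 mcg/hr ÷ 10.36269 mcg/mL = 21.30141 mL/hr
Volume infused so far = 21.30141 mL/hr × 4.7 hr = 100.1166 mL
Volume remaining = 193 − 100.1166 = 92.88337 mL
New rate:
Dose = 0.48 mcg/kg/min × 28.3 kg = 13.584 mcg/min
13.584 mcg/min × 60 min/hr = 815.04 mcg/hr
Rate = 815.04 mcg/hr ÷ 10.36269 mcg/mL = 78.65136 mL/hr
Time remaining = 92.88337 mL ÷ 78.65136 mL/hr = 1.180951 hr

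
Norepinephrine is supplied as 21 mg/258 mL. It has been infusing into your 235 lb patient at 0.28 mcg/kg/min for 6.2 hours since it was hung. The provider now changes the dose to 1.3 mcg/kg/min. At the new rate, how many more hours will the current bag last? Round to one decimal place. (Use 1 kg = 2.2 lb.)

Initial rate:
Weight = 235 lb ÷ 2.2 lb/kg = 106.8182 kg
Dose = 0.28 mcg/kg/min × 106.8182 kg = 29.90909 mcg/min
29.90909 mcg/min × 60 min/hr = 1794.545 mcg/hr
Concentration = 21 mg ÷ 258 mL = 0.08139535 mg/mL = 81.39535 mcg/mL
Rate = 1794.545 mcg/hr ÷ 81.39535 mcg/mL = 22.04727 mL/hr
Volume infused so far = 22.04727 mL/hr × 6.2 hr = 136.6931 mL
Volume remaining = 258 − 136.6931 = 121.3069 mL
New rate:
Dose = 1.3 mcg/kg/min × 106.8182 kg = 138.8636 mcg/min
138.8636 mcg/min × 60 min/hr = 8331.818 mcg/hr
Rate = 8331.818 mcg/hr ÷ 81.39535 mcg/mL = 102.3623 mL/hr
Time remaining = 121.3069 mL ÷ 102.3623 mL/hr = 1.185074 hr

1.2 hours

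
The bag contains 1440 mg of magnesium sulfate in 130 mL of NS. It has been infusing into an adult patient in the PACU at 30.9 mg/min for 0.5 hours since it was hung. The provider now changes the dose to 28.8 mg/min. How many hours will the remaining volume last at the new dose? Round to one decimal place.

0.3 hours

Initial rate:
30.9 mg/min × 60 min/hr = 1854 mg/hr
Concentration = 1440 mg ÷ 130 mL = 11.07692 mg/mL
Rate = 1854 mg/hr ÷ 11.07692 mg/mL = 167.375 mL/hr
Volume infused so far = 167.375 mL/hr × 0.5 hr = 83.6875 mL
Volume remaining = 130 − 83.6875 = 46.3125 mL
New rate:
28.8 mg/min × 60 min/hr = 1728 mg/hr
Rate = 1728 mg/hr ÷ 11.07692 mg/mL = 156 mL/hr
Time remaining = 46.3125 mL ÷ 156 mL/hr = 0.296875 hr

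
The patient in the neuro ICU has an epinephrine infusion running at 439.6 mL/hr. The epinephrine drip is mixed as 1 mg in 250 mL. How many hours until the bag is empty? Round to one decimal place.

Duration = 250 mL ÷ 439.6 mL/hr = 0.5686988 hr

0.6 hours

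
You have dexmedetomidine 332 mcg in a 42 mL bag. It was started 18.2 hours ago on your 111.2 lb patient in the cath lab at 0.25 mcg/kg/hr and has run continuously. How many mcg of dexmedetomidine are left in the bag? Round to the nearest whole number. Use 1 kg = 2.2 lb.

Weight = 111.2 lb ÷ 2.2 lb/kg = 50.54545 kg
Dose = 0.25 mcg/kg/hr × 50.54545 kg = 12.63636 mcg/hr
Concentration = 332 mcg ÷ 42 mL = 7.904762 mcg/mL
Rate = 12.63636 mcg/hr ÷ 7.904762 mcg/mL = 1.598576 mL/hr
Volume infused = 1.598576 mL/hr × 18.2 hr = 29.09409 mL
Volume remaining = 42 − 29.09409 = 12.90591 mL
Drug remaining = 12.90591 mL × 7.904762 mcg/mL = 102.0182 mcg

102 mcg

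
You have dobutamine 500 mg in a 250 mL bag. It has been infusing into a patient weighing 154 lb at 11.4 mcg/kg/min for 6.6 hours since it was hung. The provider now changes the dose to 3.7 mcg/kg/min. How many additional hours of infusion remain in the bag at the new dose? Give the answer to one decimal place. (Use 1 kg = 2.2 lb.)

11.8 hours

Initial rate:
Weight = 154 lb ÷ 2.2 lb/kg = 70 kg
Dose = 11.4 mcg/kg/min × 70 kg = 798 mcg/min
798 mcg/min × 60 min/hr = 47880 mcg/hr
Concentration = 500 mg ÷ 250 mL = 2 mg/mL = 2000 mcg/mL
Rate = 47880 mcg/hr ÷ 2000 mcg/mL = 23.94 mL/hr
Volume infused so far = 23.94 mL/hr × 6.6 hr = 158.004 mL
Volume remaining = 250 − 158.004 = 91.996 mL
New rate:
Dose = 3.7 mcg/kg/min × 70 kg = 259 mcg/min
259 mcg/min × 60 min/hr = 15540 mcg/hr
Rate = 15540 mcg/hr ÷ 2000 mcg/mL = 7.77 mL/hr
Time remaining = 91.996 mL ÷ 7.77 mL/hr = 11.8399 hr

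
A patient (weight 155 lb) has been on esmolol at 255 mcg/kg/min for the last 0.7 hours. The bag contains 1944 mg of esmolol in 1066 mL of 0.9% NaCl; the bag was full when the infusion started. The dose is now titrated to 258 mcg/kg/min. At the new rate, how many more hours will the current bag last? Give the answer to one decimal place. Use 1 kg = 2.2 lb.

Initial rate:
Weight = 155 lb ÷ 2.2 lb/kg = 70.45455 kg
Dose = 255 mcg/kg/min × 70.45455 kg = 17965.91 mcg/min
17965.91 mcg/min × 60 min/hr = 1077955 mcg/hr
Concentration = 1944 mg ÷ 1066 mL = 1.82364 mg/mL = 1823.64 mcg/mL
Rate = 1077955 mcg/hr ÷ 1823.64 mcg/mL = 591.1006 mL/hr
Volume infused so far = 591.1006 mL/hr × 0.7 hr = 413.7704 mL
Volume remaining = 1066 − 413.7704 = 652.2296 mL
New rate:
Dose = 258 mcg/kg/min × 70.45455 kg = 18177.27 mcg/min
18177.27 mcg/min × 60 min/hr = 1090636 mcg/hr
Rate = 1090636 mcg/hr ÷ 1823.64 mcg/mL = 598.0547 mL/hr
Time remaining = 652.2296 mL ÷ 598.0547 mL/hr = 1.090585 hr

1.1 hours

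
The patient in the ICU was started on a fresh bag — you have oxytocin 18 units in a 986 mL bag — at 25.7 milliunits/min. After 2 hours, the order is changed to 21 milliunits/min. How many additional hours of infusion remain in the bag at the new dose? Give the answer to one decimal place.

11.8 hours

Initial rate:
25.7 milliunits/min × 60 min/hr = 1542 milliunits/hr
Concentration = 18 units ÷ 986 mL = 0.01825558 units/mL = 18.25558 milliunits/mL
Rate = 1542 milliunits/hr ÷ 18.25558 milliunits/mL = 84.46733 mL/hr
Volume infused so far = 84.46733 mL/hr × 2 hr = 168.9347 mL
Volume remaining = 986 − 168.9347 = 817.0653 mL
New rate:
21 milliunits/min × 60 min/hr = 1260 milliunits/hr
Rate = 1260 milliunits/hr ÷ 18.25558 milliunits/mL = 69.02 mL/hr
Time remaining = 817.0653 mL ÷ 69.02 mL/hr = 11.8381 hr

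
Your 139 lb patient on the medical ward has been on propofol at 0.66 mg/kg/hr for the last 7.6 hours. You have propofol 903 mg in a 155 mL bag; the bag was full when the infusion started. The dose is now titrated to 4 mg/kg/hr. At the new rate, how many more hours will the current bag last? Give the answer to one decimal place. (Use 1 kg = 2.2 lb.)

2.3 hours

Initial rate:
Weight = 139 lb ÷ 2.2 lb/kg = 63.18182 kg
Dose = 0.66 mg/kg/hr × 63.18182 kg = 41.7 mg/hr
Concentration = 903 mg ÷ 155 mL = 5.825806 mg/mL
Rate = 41.7 mg/hr ÷ 5.825806 mg/mL = 7.157807 mL/hr
Volume infused so far = 7.157807 mL/hr × 7.6 hr = 54.39934 mL
Volume remaining = 155 − 54.39934 = 100.6007 mL
New rate:
Dose = 4 mg/kg/hr × 63.18182 kg = 252.7273 mg/hr
Rate = 252.7273 mg/hr ÷ 5.825806 mg/mL = 43.38065 mL/hr
Time remaining = 100.6007 mL ÷ 43.38065 mL/hr = 2.319022 hr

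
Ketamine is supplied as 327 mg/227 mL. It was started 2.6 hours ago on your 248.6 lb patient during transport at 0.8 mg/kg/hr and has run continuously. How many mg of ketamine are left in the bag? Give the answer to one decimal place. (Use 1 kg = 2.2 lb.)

92.0 mg

Weight = 248.6 lb ÷ 2.2 lb/kg = 113 kg
Dose = 0.8 mg/kg/hr × 113 kg = 90.4 mg/hr
Concentration = 327 mg ÷ 227 mL = 1.440529 mg/mL
Rate = 90.4 mg/hr ÷ 1.440529 mg/mL = 62.75474 mL/hr
Volume infused = 62.75474 mL/hr × 2.6 hr = 163.1623 mL
Volume remaining = 227 − 163.1623 = 63.83768 mL
Drug remaining = 63.83768 mL × 1.440529 mg/mL = 91.96 mg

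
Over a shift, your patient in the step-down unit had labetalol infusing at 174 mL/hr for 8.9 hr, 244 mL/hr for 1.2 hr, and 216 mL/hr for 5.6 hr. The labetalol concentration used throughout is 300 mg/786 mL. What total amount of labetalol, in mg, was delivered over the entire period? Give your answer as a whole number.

1165 mg

Concentration = 300 mg ÷ 786 mL = 0.3816794 mg/mL
Stage 1: 174 mL/hr × 8.9 hr = 1548.6 mL → 1548.6 mL × 0.3816794 mg/mL = 591.0687 mg
Stage 2: 244 mL/hr × 1.2 hr = 292.8 mL → 292.8 mL × 0.3816794 mg/mL = 111.7557 mg
Stage 3: 216 mL/hr × 5.6 hr = 1209.6 mL → 1209.6 mL × 0.3816794 mg/mL = 461.6794 mg
Total = 591.0687 + 111.7557 + 461.6794 = 1164.504 mg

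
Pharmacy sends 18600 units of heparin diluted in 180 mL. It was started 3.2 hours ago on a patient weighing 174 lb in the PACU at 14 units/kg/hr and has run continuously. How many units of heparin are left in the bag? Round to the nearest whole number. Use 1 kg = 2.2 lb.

Weight = 174 lb ÷ 2.2 lb/kg = 79.09091 kg
Dose = 14 units/kg/hr × 79.09091 kg = 1107.273 units/hr
Concentration = 18600 units ÷ 180 mL = 103.3333 units/mL
Rate = 1107.273 units/hr ÷ 103.3333 units/mL = 10.71554 mL/hr
Volume infused = 10.71554 mL/hr × 3.2 hr = 34.28974 mL
Volume remaining = 180 − 34.28974 = 145.7103 mL
Drug remaining = 145.7103 mL × 103.3333 units/mL = 15056.73 units

15057 units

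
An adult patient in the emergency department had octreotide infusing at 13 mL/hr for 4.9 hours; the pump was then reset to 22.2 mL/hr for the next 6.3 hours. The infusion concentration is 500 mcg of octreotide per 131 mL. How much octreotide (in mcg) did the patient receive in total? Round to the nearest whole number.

777 mcg

Concentration = 500 mcg ÷ 131 mL = 3.816794 mcg/mL
Stage 1: 13 mL/hr × 4.9 hr = 63.7 mL → 63.7 mL × 3.816794 mcg/mL = 243.1298 mcg
Stage 2: 22.2 mL/hr × 6.3 hr = 139.86 mL → 139.86 mL × 3.816794 mcg/mL = 533.8168 mcg
Total = 243.1298 + 533.8168 = 776.9466 mcg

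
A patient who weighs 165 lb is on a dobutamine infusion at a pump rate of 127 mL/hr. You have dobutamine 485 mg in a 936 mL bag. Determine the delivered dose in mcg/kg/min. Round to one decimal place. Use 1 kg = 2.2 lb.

14.6 mcg/kg/min

Weight = 165 lb ÷ 2.2 lb/kg = 75 kg
Concentration = 485 mg ÷ 936 mL = 0.5181624 mg/mL = 518.1624 mcg/mL
Drug rate = 127 mL/hr × 518.1624 mcg/mL = 65806.62 mcg/hr
65806.62 mcg/hr ÷ 60 min/hr = 1096.777 mcg/min
1096.777 mcg/min ÷ 75 kg = 14.62369 mcg/kg/min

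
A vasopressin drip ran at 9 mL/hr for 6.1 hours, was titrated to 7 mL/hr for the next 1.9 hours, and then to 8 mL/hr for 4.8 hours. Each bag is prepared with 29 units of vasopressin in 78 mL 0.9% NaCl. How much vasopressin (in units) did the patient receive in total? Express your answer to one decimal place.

39.6 units

Concentration = 29 units ÷ 78 mL = 0.3717949 units/mL
Stage 1: 9 mL/hr × 6.1 hr = 54.9 mL → 54.9 mL × 0.3717949 units/mL = 20.41154 units
Stage 2: 7 mL/hr × 1.9 hr = 13.3 mL → 13.3 mL × 0.3717949 units/mL = 4.944872 units
Stage 3: 8 mL/hr × 4.8 hr = 38.4 mL → 38.4 mL × 0.3717949 units/mL = 14.27692 units
Total = 20.41154 + 4.944872 + 14.27692 = 39.63333 units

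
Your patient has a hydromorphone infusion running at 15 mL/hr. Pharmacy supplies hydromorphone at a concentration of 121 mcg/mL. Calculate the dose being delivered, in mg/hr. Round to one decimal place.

1.8 mg/hr

Concentration = 121 mcg/mL = 0.121 mg/mL
Drug rate = 15 mL/hr × 0.121 mg/mL = 1.815 mg/hr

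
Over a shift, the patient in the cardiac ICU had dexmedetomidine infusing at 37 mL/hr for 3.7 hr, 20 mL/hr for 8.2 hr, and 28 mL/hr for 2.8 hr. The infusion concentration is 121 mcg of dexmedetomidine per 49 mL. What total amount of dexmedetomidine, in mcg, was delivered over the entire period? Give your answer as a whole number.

Concentration = 121 mcg ÷ 49 mL = 2.469388 mcg/mL
Stage 1: 37 mL/hr × 3.7 hr = 136.9 mL → 136.9 mL × 2.469388 mcg/mL = 338.0592 mcg
Stage 2: 20 mL/hr × 8.2 hr = 164 mL → 164 mL × 2.469388 mcg/mL = 404.9796 mcg
Stage 3: 28 mL/hr × 2.8 hr = 78.4 mL → 78.4 mL × 2.469388 mcg/mL = 193.6 mcg
Total = 338.0592 + 404.9796 + 193.6 = 936.6388 mcg

937 mcg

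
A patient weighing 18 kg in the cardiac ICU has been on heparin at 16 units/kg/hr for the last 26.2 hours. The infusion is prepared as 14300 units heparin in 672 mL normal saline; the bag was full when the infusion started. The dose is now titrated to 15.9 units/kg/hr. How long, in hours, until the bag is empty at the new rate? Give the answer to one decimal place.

Initial rate:
Dose = 16 units/kg/hr × 18 kg = 288 units/hr
Concentration = 14300 units ÷ 672 mL = 21.27976 units/mL
Rate = 288 units/hr ÷ 21.27976 units/mL = 13.53399 mL/hr
Volume infused so far = 13.53399 mL/hr × 26.2 hr = 354.5904 mL
Volume remaining = 672 − 354.5904 = 317.4096 mL
New rate:
Dose = 15.9 units/kg/hr × 18 kg = 286.2 units/hr
Rate = 286.2 units/hr ÷ 21.27976 units/mL = 13.4494 mL/hr
Time remaining = 317.4096 mL ÷ 13.4494 mL/hr = 23.60028 hr

23.6 hours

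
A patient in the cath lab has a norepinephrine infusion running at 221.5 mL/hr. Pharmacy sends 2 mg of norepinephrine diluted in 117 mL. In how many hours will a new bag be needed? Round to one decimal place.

Duration = 117 mL ÷ 221.5 mL/hr = 0.5282167 hr

0.5 hours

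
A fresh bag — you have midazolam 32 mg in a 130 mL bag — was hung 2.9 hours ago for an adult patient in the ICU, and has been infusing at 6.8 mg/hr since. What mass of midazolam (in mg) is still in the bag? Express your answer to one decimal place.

12.3 mg

Concentration = 32 mg ÷ 130 mL = 0.2461538 mg/mL
Rate = 6.8 mg/hr ÷ 0.2461538 mg/mL = 27.625 mL/hr
Volume infused = 27.625 mL/hr × 2.9 hr = 80.1125 mL
Volume remaining = 130 − 80.1125 = 49.8875 mL
Drug remaining = 49.8875 mL × 0.2461538 mg/mL = 12.28 mg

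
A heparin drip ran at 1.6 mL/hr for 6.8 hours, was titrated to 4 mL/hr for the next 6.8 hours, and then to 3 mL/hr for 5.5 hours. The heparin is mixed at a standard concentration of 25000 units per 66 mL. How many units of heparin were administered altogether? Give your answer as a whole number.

Concentration = 25000 units ÷ 66 mL = 378.7879 units/mL
Stage 1: 1.6 mL/hr × 6.8 hr = 10.88 mL → 10.88 mL × 378.7879 units/mL = 4121.212 units
Stage 2: 4 mL/hr × 6.8 hr = 27.2 mL → 27.2 mL × 378.7879 units/mL = 10303.03 units
Stage 3: 3 mL/hr × 5.5 hr = 16.5 mL → 16.5 mL × 378.7879 units/mL = 6250 units
Total = 4121.212 + 10303.03 + 6250 = 20674.24 units

20674 units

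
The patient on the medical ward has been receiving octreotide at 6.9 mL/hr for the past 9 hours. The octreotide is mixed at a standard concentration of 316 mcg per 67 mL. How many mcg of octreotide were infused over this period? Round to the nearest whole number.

Concentration = 316 mcg ÷ 67 mL = 4.716418 mcg/mL
Drug rate = 6.9 mL/hr × 4.716418 mcg/mL = 32.54328 mcg/hr
Total = 32.54328 mcg/hr × 9 hr = 292.8896 mcg

293 mcg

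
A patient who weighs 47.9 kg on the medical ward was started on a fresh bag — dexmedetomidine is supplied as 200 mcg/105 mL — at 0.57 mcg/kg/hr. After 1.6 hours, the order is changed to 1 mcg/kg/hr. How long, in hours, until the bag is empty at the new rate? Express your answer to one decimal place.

3.3 hours

Initial rate:
Dose = 0.57 mcg/kg/hr × 47.9 kg = 27.303 mcg/hr
Concentration = 200 mcg ÷ 105 mL = 1.904762 mcg/mL
Rate = 27.303 mcg/hr ÷ 1.904762 mcg/mL = 14.33407 mL/hr
Volume infused so far = 14.33407 mL/hr × 1.6 hr = 22.93452 mL
Volume remaining = 105 − 22.93452 = 82.06548 mL
New rate:
Dose = 1 mcg/kg/hr × 47.9 kg = 47.9 mcg/hr
Rate = 47.9 mcg/hr ÷ 1.904762 mcg/mL = 25.1475 mL/hr
Time remaining = 82.06548 mL ÷ 25.1475 mL/hr = 3.263365 hr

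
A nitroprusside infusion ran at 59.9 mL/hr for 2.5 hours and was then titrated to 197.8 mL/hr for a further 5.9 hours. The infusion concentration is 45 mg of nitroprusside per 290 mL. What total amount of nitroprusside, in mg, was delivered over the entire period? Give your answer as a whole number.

Concentration = 45 mg ÷ 290 mL = 0.1551724 mg/mL
Stage 1: 59.9 mL/hr × 2.5 hr = 149.75 mL → 149.75 mL × 0.1551724 mg/mL = 23.23707 mg
Stage 2: 197.8 mL/hr × 5.9 hr = 1167.02 mL → 1167.02 mL × 0.1551724 mg/mL = 181.0893 mg
Total = 23.23707 + 181.0893 = 204.3264 mg

204 mg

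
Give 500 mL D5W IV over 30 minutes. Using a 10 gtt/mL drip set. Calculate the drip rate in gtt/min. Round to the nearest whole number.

167 gtt/min

500 mL ÷ (30 min) = 16.66667 mL/min
16.66667 mL/min × 10 gtt/mL = 166.6667 gtt/min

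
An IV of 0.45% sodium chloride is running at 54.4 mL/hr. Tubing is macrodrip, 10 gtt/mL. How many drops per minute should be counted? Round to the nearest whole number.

54.4 mL/hr ÷ 60 min/hr = 0.9066667 mL/min
0.9066667 mL/min × 10 gtt/mL = 9.066667 gtt/min

9 gtt/min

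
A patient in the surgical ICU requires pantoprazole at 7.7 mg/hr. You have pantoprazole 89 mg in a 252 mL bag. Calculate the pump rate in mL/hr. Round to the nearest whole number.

Concentration = 89 mg ÷ 252 mL = 0.3531746 mg/mL
Rate = 7.7 mg/hr ÷ 0.3531746 mg/mL = 21.80225 mL/hr

22 mL/hr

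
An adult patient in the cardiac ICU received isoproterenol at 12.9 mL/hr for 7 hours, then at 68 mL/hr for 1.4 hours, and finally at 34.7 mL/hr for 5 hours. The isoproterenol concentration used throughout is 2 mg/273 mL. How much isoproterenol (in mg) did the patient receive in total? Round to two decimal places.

2.63 mg

Concentration = 2 mg ÷ 273 mL = 0.007326007 mg/mL
Stage 1: 12.9 mL/hr × 7 hr = 90.3 mL → 90.3 mL × 0.007326007 mg/mL = 0.6615385 mg
Stage 2: 68 mL/hr × 1.4 hr = 95.2 mL → 95.2 mL × 0.007326007 mg/mL = 0.6974359 mg
Stage 3: 34.7 mL/hr × 5 hr = 173.5 mL → 173.5 mL × 0.007326007 mg/mL = 1.271062 mg
Total = 0.6615385 + 0.6974359 + 1.271062 = 2.630037 mg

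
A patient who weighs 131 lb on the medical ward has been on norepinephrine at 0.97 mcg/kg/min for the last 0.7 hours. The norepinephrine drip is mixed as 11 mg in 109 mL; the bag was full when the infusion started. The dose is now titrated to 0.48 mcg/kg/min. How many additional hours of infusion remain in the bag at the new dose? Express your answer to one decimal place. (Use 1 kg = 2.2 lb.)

Initial rate:
Weight = 131 lb ÷ 2.2 lb/kg = 59.54545 kg
Dose = 0.97 mcg/kg/min × 59.54545 kg = 57.75909 mcg/min
57.75909 mcg/min × 60 min/hr = 3465.545 mcg/hr
Concentration = 11 mg ÷ 109 mL = 0.1009174 mg/mL = 100.9174 mcg/mL
Rate = 3465.545 mcg/hr ÷ 100.9174 mcg/mL = 34.3404 mL/hr
Volume infused so far = 34.3404 mL/hr × 0.7 hr = 24.03828 mL
Volume remaining = 109 − 24.03828 = 84.96172 mL
New rate:
Dose = 0.48 mcg/kg/min × 59.54545 kg = 28.58182 mcg/min
28.58182 mcg/min × 60 min/hr = 1714.909 mcg/hr
Rate = 1714.909 mcg/hr ÷ 100.9174 mcg/mL = 16.99319 mL/hr
Time remaining = 84.96172 mL ÷ 16.99319 mL/hr = 4.999751 hr

5.0 hours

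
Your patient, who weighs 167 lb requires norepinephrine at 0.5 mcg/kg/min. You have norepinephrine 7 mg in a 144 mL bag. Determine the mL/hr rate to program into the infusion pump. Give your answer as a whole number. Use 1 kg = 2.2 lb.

Weight = 167 lb ÷ 2.2 lb/kg = 75.90909 kg
Dose = 0.5 mcg/kg/min × 75.90909 kg = 37.95455 mcg/min
37.95455 mcg/min × 60 min/hr = 2277.273 mcg/hr
Concentration = 7 mg ÷ 144 mL = 0.04861111 mg/mL = 48.61111 mcg/mL
Rate = 2277.273 mcg/hr ÷ 48.61111 mcg/mL = 46.84675 mL/hr

47 mL/hr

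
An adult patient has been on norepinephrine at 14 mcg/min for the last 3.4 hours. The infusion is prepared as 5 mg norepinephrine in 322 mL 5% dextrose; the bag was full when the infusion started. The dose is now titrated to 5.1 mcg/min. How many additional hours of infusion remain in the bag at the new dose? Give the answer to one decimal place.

Initial rate:
14 mcg/min × 60 min/hr = 840 mcg/hr
Concentration = 5 mg ÷ 322 mL = 0.01552795 mg/mL = 15.52795 mcg/mL
Rate = 840 mcg/hr ÷ 15.52795 mcg/mL = 54.096 mL/hr
Volume infused so far = 54.096 mL/hr × 3.4 hr = 183.9264 mL
Volume remaining = 322 − 183.9264 = 138.0736 mL
New rate:
5.1 mcg/min × 60 min/hr = 306 mcg/hr
Rate = 306 mcg/hr ÷ 15.52795 mcg/mL = 19.7064 mL/hr
Time remaining = 138.0736 mL ÷ 19.7064 mL/hr = 7.006536 hr

7.0 hours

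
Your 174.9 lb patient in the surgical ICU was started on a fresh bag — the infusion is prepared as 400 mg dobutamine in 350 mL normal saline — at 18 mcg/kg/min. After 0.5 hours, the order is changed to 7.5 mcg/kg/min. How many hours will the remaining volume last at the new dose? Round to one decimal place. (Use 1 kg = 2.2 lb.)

Initial rate:
Weight = 174.9 lb ÷ 2.2 lb/kg = 79.5 kg
Dose = 18 mcg/kg/min × 79.5 kg = 1431 mcg/min
1431 mcg/min × 60 min/hr = 85860 mcg/hr
Concentration = 400 mg ÷ 350 mL = 1.142857 mg/mL = 1142.857 mcg/mL
Rate = 85860 mcg/hr ÷ 1142.857 mcg/mL = 75.1275 mL/hr
Volume infused so far = 75.1275 mL/hr × 0.5 hr = 37.56375 mL
Volume remaining = 350 − 37.56375 = 312.4362 mL
New rate:
Dose = 7.5 mcg/kg/min × 79.5 kg = 596.25 mcg/min
596.25 mcg/min × 60 min/hr = 35775 mcg/hr
Rate = 35775 mcg/hr ÷ 1142.857 mcg/mL = 31.30312 mL/hr
Time remaining = 312.4362 mL ÷ 31.30312 mL/hr = 9.980992 hr

10.0 hours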